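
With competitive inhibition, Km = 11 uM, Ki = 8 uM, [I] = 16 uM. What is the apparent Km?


Km_app = Km * (1 + [I]/Ki)
Km_app = 11 * (1 + 16/8)
Km_app = 33.0 uM

33.0 uM


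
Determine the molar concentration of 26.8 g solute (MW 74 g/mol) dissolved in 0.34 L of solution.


C = (mass / MW) / volume
C = (26.8 / 74) / 0.34
C = 1.0652 M

1.0652 M


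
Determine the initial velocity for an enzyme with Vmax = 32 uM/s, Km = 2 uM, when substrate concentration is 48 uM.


v = Vmax * [S] / (Km + [S])
v = 32 * 48 / (2 + 48)
v = 30.72 uM/s

30.72 uM/s


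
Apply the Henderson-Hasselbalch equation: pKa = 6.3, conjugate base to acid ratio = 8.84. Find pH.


pH = pKa + log10([A-]/[HA])
pH = 6.3 + log10(8.84)
pH = 7.2465

7.2465


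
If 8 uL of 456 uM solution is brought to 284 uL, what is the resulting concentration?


C2 = C1 * V1 / V2
C2 = 456 * 8 / 284
C2 = 12.8451 uM

12.8451 uM


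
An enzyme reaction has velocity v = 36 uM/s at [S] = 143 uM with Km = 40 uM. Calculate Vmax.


Vmax = v * (Km + [S]) / [S]
Vmax = 36 * (40 + 143) / 143
Vmax = 46.0699 uM/s

46.0699 uM/s


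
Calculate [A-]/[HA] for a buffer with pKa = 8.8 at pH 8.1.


[A-]/[HA] = 10^(pH - pKa)
= 10^(8.1 - 8.8)
= 0.1995

0.1995


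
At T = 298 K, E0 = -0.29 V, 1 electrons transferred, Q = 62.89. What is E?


E = E0 - (RT/nF) * ln(Q)
E = -0.29 - (8.314 * 298 / (1 * 96485)) * ln(62.89)
E = -0.3963 V

-0.3963 V


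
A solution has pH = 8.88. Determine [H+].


[H+] = 10^(-pH)
[H+] = 10^(-8.88)
[H+] = 1.318e-09 M

1.318e-09 M


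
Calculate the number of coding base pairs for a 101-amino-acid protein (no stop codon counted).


Each amino acid = 1 codon = 3 bp
bp = 101 * 3 = 303 bp

303 bp


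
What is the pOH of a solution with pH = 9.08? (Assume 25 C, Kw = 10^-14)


pOH = 14 - pH
pOH = 14 - 9.08
pOH = 4.92

4.92


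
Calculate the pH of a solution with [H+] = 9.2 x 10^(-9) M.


pH = -log10([H+])
pH = -log10(9.2 x 10^(-9))
pH = 8.0362

8.0362


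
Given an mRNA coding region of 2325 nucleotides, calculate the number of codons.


codons = nucleotides / 3
codons = 2325 / 3 = 775

775


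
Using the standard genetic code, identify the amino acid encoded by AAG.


Standard genetic code lookup.
Codon AAG -> Lys

Lys


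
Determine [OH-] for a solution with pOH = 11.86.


[OH-] = 10^(-pOH)
[OH-] = 10^(-11.86)
[OH-] = 1.380e-12 M

1.380e-12 M


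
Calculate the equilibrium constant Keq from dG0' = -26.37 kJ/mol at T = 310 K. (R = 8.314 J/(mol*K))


Keq = exp(-dG0 * 1000 / (R * T))
Keq = exp(-(-26.37) * 1000 / (8.314 * 310))
Keq = 27763.5411

27763.5411


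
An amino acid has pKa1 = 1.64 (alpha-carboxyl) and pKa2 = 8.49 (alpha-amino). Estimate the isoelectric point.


pI = (pKa1 + pKa2) / 2
pI = (1.64 + 8.49) / 2
pI = 5.065

5.065


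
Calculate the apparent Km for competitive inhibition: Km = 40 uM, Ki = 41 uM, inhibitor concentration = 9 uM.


Km_app = Km * (1 + [I]/Ki)
Km_app = 40 * (1 + 9/41)
Km_app = 48.7805 uM

48.7805 uM


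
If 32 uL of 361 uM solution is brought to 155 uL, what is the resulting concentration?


C2 = C1 * V1 / V2
C2 = 361 * 32 / 155
C2 = 74.529 uM

74.529 uM


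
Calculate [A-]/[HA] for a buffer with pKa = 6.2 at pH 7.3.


[A-]/[HA] = 10^(pH - pKa)
= 10^(7.3 - 6.2)
= 12.5893

12.5893


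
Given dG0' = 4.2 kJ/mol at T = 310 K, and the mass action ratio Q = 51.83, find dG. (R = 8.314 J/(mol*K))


dG = dG0' + RT * ln(Q) / 1000
dG = 4.2 + 8.314 * 310 * ln(51.83) / 1000
dG = 14.3753 kJ/mol

14.3753 kJ/mol


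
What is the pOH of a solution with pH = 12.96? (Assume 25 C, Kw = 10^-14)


pOH = 14 - pH
pOH = 14 - 12.96
pOH = 1.04

1.04


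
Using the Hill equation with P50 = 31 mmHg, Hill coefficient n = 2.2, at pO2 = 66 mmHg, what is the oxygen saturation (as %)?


Y = pO2^n / (P50^n + pO2^n)
Y = 66^2.2 / (31^2.2 + 66^2.2)
Y = 84.06%

84.06%


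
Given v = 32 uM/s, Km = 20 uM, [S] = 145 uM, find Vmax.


Vmax = v * (Km + [S]) / [S]
Vmax = 32 * (20 + 145) / 145
Vmax = 36.4138 uM/s

36.4138 uM/s


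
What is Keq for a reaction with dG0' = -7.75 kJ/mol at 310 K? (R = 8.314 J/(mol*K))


Keq = exp(-dG0 * 1000 / (R * T))
Keq = exp(-(-7.75) * 1000 / (8.314 * 310))
Keq = 20.2261

20.2261


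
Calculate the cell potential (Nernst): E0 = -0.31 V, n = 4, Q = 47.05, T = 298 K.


E = E0 - (RT/nF) * ln(Q)
E = -0.31 - (8.314 * 298 / (4 * 96485)) * ln(47.05)
E = -0.3347 V

-0.3347 V


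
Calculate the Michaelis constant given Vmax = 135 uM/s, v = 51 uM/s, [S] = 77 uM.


Km = [S] * (Vmax - v) / v
Km = 77 * (135 - 51) / 51
Km = 126.8235 uM

126.8235 uM


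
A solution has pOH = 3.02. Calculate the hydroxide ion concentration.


[OH-] = 10^(-pOH)
[OH-] = 10^(-3.02)
[OH-] = 9.550e-04 M

9.550e-04 M


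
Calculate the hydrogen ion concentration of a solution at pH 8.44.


[H+] = 10^(-pH)
[H+] = 10^(-8.44)
[H+] = 3.631e-09 M

3.631e-09 M


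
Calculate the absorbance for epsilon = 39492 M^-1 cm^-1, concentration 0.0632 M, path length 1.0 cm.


A = epsilon * c * l
A = 39492 * 0.0632 * 1.0
A = 2495.8944

2495.8944


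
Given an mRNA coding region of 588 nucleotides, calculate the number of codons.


codons = nucleotides / 3
codons = 588 / 3 = 196

196


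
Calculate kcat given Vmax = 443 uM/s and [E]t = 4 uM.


kcat = Vmax / [E]t
kcat = 443 / 4
kcat = 110.75 s^-1

110.75 s^-1


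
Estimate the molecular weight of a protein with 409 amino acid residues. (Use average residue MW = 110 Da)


MW = n_residues * 110 Da
MW = 409 * 110
MW = 44990 Da

44990 Da


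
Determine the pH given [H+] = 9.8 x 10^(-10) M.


pH = -log10([H+])
pH = -log10(9.8 x 10^(-10))
pH = 9.0088

9.0088


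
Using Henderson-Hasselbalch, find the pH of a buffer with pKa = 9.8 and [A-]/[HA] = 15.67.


pH = pKa + log10([A-]/[HA])
pH = 9.8 + log10(15.67)
pH = 10.9951

10.9951


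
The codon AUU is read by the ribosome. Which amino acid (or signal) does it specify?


Standard genetic code lookup.
Codon AUU -> Ile

Ile


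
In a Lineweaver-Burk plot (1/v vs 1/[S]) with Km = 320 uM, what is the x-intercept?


x-intercept = -1/Km
= -1/320
= -0.0031 1/uM

-0.0031 1/uM


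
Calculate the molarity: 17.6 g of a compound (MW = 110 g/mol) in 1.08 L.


C = (mass / MW) / volume
C = (17.6 / 110) / 1.08
C = 0.1481 M

0.1481 M


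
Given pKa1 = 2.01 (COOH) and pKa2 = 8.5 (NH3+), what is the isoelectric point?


pI = (pKa1 + pKa2) / 2
pI = (2.01 + 8.5) / 2
pI = 5.255

5.255


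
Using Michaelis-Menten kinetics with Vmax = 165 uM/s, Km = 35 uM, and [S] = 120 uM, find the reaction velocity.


v = Vmax * [S] / (Km + [S])
v = 165 * 120 / (35 + 120)
v = 127.7419 uM/s

127.7419 uM/s


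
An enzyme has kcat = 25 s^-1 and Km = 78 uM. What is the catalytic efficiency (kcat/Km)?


Catalytic efficiency = kcat / Km
= 25 / 78
= 0.3205 uM^-1*s^-1

0.3205 uM^-1*s^-1


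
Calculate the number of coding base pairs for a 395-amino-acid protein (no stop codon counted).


Each amino acid = 1 codon = 3 bp
bp = 395 * 3 = 1185 bp

1185 bp


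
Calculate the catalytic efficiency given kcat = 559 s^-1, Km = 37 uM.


Catalytic efficiency = kcat / Km
= 559 / 37
= 15.1081 uM^-1*s^-1

15.1081 uM^-1*s^-1


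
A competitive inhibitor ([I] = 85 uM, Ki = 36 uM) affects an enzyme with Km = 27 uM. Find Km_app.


Km_app = Km * (1 + [I]/Ki)
Km_app = 27 * (1 + 85/36)
Km_app = 90.75 uM

90.75 uM


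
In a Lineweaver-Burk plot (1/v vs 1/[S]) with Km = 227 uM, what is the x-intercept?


x-intercept = -1/Km
= -1/227
= -0.0044 1/uM

-0.0044 1/uM


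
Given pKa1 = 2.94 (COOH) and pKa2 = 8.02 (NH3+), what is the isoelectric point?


pI = (pKa1 + pKa2) / 2
pI = (2.94 + 8.02) / 2
pI = 5.48

5.48


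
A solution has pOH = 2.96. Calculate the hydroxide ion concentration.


[OH-] = 10^(-pOH)
[OH-] = 10^(-2.96)
[OH-] = 0.0011 M

0.0011 M


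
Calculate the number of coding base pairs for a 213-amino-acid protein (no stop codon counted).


Each amino acid = 1 codon = 3 bp
bp = 213 * 3 = 639 bp

639 bp


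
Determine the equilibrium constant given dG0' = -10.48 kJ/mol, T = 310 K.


Keq = exp(-dG0 * 1000 / (R * T))
Keq = exp(-(-10.48) * 1000 / (8.314 * 310))
Keq = 58.3353

58.3353


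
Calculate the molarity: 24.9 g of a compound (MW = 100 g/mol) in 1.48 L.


C = (mass / MW) / volume
C = (24.9 / 100) / 1.48
C = 0.1682 M

0.1682 M


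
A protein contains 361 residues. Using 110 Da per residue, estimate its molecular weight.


MW = n_residues * 110 Da
MW = 361 * 110
MW = 39710 Da

39710 Da


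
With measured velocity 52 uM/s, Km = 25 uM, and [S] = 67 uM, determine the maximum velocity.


Vmax = v * (Km + [S]) / [S]
Vmax = 52 * (25 + 67) / 67
Vmax = 71.403 uM/s

71.403 uM/s


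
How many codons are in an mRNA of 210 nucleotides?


codons = nucleotides / 3
codons = 210 / 3 = 70

70


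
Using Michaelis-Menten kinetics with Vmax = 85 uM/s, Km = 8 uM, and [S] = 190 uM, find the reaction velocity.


v = Vmax * [S] / (Km + [S])
v = 85 * 190 / (8 + 190)
v = 81.5657 uM/s

81.5657 uM/s


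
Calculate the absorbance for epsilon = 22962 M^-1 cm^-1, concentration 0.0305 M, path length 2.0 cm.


A = epsilon * c * l
A = 22962 * 0.0305 * 2.0
A = 1400.682

1400.682


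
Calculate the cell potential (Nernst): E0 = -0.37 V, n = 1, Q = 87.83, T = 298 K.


E = E0 - (RT/nF) * ln(Q)
E = -0.37 - (8.314 * 298 / (1 * 96485)) * ln(87.83)
E = -0.4849 V

-0.4849 V


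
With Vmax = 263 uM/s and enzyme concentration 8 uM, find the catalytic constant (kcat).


kcat = Vmax / [E]t
kcat = 263 / 8
kcat = 32.875 s^-1

32.875 s^-1


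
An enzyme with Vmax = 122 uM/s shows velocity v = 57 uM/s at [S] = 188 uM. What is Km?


Km = [S] * (Vmax - v) / v
Km = 188 * (122 - 57) / 57
Km = 214.386 uM

214.386 uM


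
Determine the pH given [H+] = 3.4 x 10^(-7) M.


pH = -log10([H+])
pH = -log10(3.4 x 10^(-7))
pH = 6.4685

6.4685


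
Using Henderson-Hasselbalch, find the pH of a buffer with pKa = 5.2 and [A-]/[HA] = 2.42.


pH = pKa + log10([A-]/[HA])
pH = 5.2 + log10(2.42)
pH = 5.5838

5.5838


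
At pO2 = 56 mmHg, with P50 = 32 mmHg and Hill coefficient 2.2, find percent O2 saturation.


Y = pO2^n / (P50^n + pO2^n)
Y = 56^2.2 / (32^2.2 + 56^2.2)
Y = 77.4%

77.4%


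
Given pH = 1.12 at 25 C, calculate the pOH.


pOH = 14 - pH
pOH = 14 - 1.12
pOH = 12.88

12.88


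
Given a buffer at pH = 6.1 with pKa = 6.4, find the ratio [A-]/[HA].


[A-]/[HA] = 10^(pH - pKa)
= 10^(6.1 - 6.4)
= 0.5012

0.5012


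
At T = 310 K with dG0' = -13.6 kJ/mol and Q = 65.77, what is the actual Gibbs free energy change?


dG = dG0' + RT * ln(Q) / 1000
dG = -13.6 + 8.314 * 310 * ln(65.77) / 1000
dG = -2.8108 kJ/mol

-2.8108 kJ/mol


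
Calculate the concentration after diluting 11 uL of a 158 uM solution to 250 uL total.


C2 = C1 * V1 / V2
C2 = 158 * 11 / 250
C2 = 6.952 uM

6.952 uM


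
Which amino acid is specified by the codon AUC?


Standard genetic code lookup.
Codon AUC -> Ile

Ile


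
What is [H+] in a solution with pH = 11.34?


[H+] = 10^(-pH)
[H+] = 10^(-11.34)
[H+] = 4.571e-12 M

4.571e-12 M


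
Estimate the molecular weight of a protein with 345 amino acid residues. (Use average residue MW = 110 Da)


MW = n_residues * 110 Da
MW = 345 * 110
MW = 37950 Da

37950 Da


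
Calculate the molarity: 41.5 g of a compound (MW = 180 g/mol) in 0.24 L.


C = (mass / MW) / volume
C = (41.5 / 180) / 0.24
C = 0.9606 M

0.9606 M


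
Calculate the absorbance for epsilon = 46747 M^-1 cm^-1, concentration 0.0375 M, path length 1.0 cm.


A = epsilon * c * l
A = 46747 * 0.0375 * 1.0
A = 1753.0125

1753.0125


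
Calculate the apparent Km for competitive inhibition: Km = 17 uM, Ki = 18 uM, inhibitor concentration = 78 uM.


Km_app = Km * (1 + [I]/Ki)
Km_app = 17 * (1 + 78/18)
Km_app = 90.6667 uM

90.6667 uM


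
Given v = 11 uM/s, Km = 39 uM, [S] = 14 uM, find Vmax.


Vmax = v * (Km + [S]) / [S]
Vmax = 11 * (39 + 14) / 14
Vmax = 41.6429 uM/s

41.6429 uM/s


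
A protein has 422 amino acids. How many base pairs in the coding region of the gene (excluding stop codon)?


Each amino acid = 1 codon = 3 bp
bp = 422 * 3 = 1266 bp

1266 bp


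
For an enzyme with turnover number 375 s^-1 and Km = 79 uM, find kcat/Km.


Catalytic efficiency = kcat / Km
= 375 / 79
= 4.7468 uM^-1*s^-1

4.7468 uM^-1*s^-1


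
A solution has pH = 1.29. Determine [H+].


[H+] = 10^(-pH)
[H+] = 10^(-1.29)
[H+] = 0.0513 M

0.0513 M


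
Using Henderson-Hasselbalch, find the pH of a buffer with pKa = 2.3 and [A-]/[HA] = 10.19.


pH = pKa + log10([A-]/[HA])
pH = 2.3 + log10(10.19)
pH = 3.3082

3.3082


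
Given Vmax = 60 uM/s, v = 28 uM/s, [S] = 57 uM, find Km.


Km = [S] * (Vmax - v) / v
Km = 57 * (60 - 28) / 28
Km = 65.1429 uM

65.1429 uM


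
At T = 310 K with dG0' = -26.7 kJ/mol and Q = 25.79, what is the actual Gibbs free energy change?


dG = dG0' + RT * ln(Q) / 1000
dG = -26.7 + 8.314 * 310 * ln(25.79) / 1000
dG = -18.3237 kJ/mol

-18.3237 kJ/mol


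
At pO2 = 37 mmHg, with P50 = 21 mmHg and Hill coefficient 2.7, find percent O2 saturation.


Y = pO2^n / (P50^n + pO2^n)
Y = 37^2.7 / (21^2.7 + 37^2.7)
Y = 82.19%

82.19%


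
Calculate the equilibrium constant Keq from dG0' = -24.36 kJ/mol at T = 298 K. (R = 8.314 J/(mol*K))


Keq = exp(-dG0 * 1000 / (R * T))
Keq = exp(-(-24.36) * 1000 / (8.314 * 298))
Keq = 18624.0064

18624.0064


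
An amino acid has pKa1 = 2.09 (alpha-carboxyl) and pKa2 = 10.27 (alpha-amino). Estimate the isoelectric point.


pI = (pKa1 + pKa2) / 2
pI = (2.09 + 10.27) / 2
pI = 6.18

6.18


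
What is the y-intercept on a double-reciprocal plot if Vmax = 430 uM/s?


y-intercept = 1/Vmax
= 1/430
= 0.0023 s/uM

0.0023 s/uM


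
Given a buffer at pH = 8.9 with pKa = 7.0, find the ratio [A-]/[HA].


[A-]/[HA] = 10^(pH - pKa)
= 10^(8.9 - 7.0)
= 79.4328

79.4328


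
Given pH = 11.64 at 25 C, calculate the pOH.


pOH = 14 - pH
pOH = 14 - 11.64
pOH = 2.36

2.36


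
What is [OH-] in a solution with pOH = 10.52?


[OH-] = 10^(-pOH)
[OH-] = 10^(-10.52)
[OH-] = 3.020e-11 M

3.020e-11 M


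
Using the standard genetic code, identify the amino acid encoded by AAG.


Standard genetic code lookup.
Codon AAG -> Lys

Lys


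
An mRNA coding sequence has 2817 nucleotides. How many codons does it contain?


codons = nucleotides / 3
codons = 2817 / 3 = 939

939


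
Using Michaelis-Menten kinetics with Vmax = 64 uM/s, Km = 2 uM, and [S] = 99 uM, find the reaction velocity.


v = Vmax * [S] / (Km + [S])
v = 64 * 99 / (2 + 99)
v = 62.7327 uM/s

62.7327 uM/s


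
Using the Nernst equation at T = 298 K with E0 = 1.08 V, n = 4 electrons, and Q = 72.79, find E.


E = E0 - (RT/nF) * ln(Q)
E = 1.08 - (8.314 * 298 / (4 * 96485)) * ln(72.79)
E = 1.0525 V

1.0525 V


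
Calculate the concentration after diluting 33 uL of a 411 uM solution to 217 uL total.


C2 = C1 * V1 / V2
C2 = 411 * 33 / 217
C2 = 62.5023 uM

62.5023 uM


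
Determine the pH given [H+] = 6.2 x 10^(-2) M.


pH = -log10([H+])
pH = -log10(6.2 x 10^(-2))
pH = 1.2076

1.2076


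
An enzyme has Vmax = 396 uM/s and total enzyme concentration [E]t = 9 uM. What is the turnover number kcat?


kcat = Vmax / [E]t
kcat = 396 / 9
kcat = 44.0 s^-1

44.0 s^-1


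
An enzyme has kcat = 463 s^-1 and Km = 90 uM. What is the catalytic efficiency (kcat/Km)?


Catalytic efficiency = kcat / Km
= 463 / 90
= 5.1444 uM^-1*s^-1

5.1444 uM^-1*s^-1


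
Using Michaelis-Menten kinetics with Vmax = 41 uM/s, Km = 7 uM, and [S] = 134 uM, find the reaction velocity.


v = Vmax * [S] / (Km + [S])
v = 41 * 134 / (7 + 134)
v = 38.9645 uM/s

38.9645 uM/s


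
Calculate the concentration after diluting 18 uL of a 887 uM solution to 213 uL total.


C2 = C1 * V1 / V2
C2 = 887 * 18 / 213
C2 = 74.9577 uM

74.9577 uM


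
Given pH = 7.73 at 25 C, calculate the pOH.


pOH = 14 - pH
pOH = 14 - 7.73
pOH = 6.27

6.27


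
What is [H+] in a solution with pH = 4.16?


[H+] = 10^(-pH)
[H+] = 10^(-4.16)
[H+] = 6.918e-05 M

6.918e-05 M


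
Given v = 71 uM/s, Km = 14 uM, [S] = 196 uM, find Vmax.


Vmax = v * (Km + [S]) / [S]
Vmax = 71 * (14 + 196) / 196
Vmax = 76.0714 uM/s

76.0714 uM/s


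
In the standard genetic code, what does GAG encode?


Standard genetic code lookup.
Codon GAG -> Glu

Glu


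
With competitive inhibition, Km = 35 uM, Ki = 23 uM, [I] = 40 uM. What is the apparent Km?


Km_app = Km * (1 + [I]/Ki)
Km_app = 35 * (1 + 40/23)
Km_app = 95.8696 uM

95.8696 uM


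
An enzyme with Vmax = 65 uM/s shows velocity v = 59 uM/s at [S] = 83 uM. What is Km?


Km = [S] * (Vmax - v) / v
Km = 83 * (65 - 59) / 59
Km = 8.4407 uM

8.4407 uM


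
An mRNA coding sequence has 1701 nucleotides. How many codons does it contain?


codons = nucleotides / 3
codons = 1701 / 3 = 567

567


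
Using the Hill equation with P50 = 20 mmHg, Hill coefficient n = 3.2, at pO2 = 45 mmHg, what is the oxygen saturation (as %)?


Y = pO2^n / (P50^n + pO2^n)
Y = 45^3.2 / (20^3.2 + 45^3.2)
Y = 93.05%

93.05%


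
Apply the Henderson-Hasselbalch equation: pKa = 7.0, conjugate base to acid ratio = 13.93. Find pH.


pH = pKa + log10([A-]/[HA])
pH = 7.0 + log10(13.93)
pH = 8.144

8.144


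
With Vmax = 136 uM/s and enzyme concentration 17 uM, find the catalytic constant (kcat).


kcat = Vmax / [E]t
kcat = 136 / 17
kcat = 8.0 s^-1

8.0 s^-1


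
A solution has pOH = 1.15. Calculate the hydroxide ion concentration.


[OH-] = 10^(-pOH)
[OH-] = 10^(-1.15)
[OH-] = 0.0708 M

0.0708 M


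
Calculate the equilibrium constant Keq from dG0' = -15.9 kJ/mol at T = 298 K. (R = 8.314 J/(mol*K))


Keq = exp(-dG0 * 1000 / (R * T))
Keq = exp(-(-15.9) * 1000 / (8.314 * 298))
Keq = 612.5149

612.5149


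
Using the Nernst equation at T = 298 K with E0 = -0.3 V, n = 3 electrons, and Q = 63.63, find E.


E = E0 - (RT/nF) * ln(Q)
E = -0.3 - (8.314 * 298 / (3 * 96485)) * ln(63.63)
E = -0.3355 V

-0.3355 V


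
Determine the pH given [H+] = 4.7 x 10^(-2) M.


pH = -log10([H+])
pH = -log10(4.7 x 10^(-2))
pH = 1.3279

1.3279


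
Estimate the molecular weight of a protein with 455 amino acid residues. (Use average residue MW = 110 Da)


MW = n_residues * 110 Da
MW = 455 * 110
MW = 50050 Da

50050 Da


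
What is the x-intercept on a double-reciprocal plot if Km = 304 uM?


x-intercept = -1/Km
= -1/304
= -0.0033 1/uM

-0.0033 1/uM


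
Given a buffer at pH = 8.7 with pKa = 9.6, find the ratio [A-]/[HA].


[A-]/[HA] = 10^(pH - pKa)
= 10^(8.7 - 9.6)
= 0.1259

0.1259


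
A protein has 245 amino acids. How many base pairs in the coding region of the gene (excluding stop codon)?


Each amino acid = 1 codon = 3 bp
bp = 245 * 3 = 735 bp

735 bp


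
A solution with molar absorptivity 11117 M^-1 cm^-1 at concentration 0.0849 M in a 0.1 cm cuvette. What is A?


A = epsilon * c * l
A = 11117 * 0.0849 * 0.1
A = 94.3833

94.3833


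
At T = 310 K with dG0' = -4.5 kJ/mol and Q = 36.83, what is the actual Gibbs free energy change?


dG = dG0' + RT * ln(Q) / 1000
dG = -4.5 + 8.314 * 310 * ln(36.83) / 1000
dG = 4.7947 kJ/mol

4.7947 kJ/mol


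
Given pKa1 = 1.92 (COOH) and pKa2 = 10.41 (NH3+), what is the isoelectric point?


pI = (pKa1 + pKa2) / 2
pI = (1.92 + 10.41) / 2
pI = 6.165

6.165


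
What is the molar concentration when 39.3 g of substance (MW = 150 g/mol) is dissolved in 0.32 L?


C = (mass / MW) / volume
C = (39.3 / 150) / 0.32
C = 0.8187 M

0.8187 M


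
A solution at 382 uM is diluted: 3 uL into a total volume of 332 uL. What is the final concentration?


C2 = C1 * V1 / V2
C2 = 382 * 3 / 332
C2 = 3.4518 uM

3.4518 uM


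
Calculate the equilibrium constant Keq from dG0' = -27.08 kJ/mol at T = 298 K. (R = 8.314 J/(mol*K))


Keq = exp(-dG0 * 1000 / (R * T))
Keq = exp(-(-27.08) * 1000 / (8.314 * 298))
Keq = 55829.3902

55829.3902


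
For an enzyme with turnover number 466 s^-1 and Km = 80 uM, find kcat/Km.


Catalytic efficiency = kcat / Km
= 466 / 80
= 5.825 uM^-1*s^-1

5.825 uM^-1*s^-1


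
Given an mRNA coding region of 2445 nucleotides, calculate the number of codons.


codons = nucleotides / 3
codons = 2445 / 3 = 815

815


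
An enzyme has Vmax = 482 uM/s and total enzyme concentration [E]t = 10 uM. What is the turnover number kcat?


kcat = Vmax / [E]t
kcat = 482 / 10
kcat = 48.2 s^-1

48.2 s^-1


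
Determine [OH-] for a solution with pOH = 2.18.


[OH-] = 10^(-pOH)
[OH-] = 10^(-2.18)
[OH-] = 0.0066 M

0.0066 M


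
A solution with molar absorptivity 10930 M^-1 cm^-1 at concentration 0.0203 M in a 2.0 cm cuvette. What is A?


A = epsilon * c * l
A = 10930 * 0.0203 * 2.0
A = 443.758

443.758


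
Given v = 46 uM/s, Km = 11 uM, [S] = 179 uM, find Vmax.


Vmax = v * (Km + [S]) / [S]
Vmax = 46 * (11 + 179) / 179
Vmax = 48.8268 uM/s

48.8268 uM/s


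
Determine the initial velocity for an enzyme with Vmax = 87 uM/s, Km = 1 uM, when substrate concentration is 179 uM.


v = Vmax * [S] / (Km + [S])
v = 87 * 179 / (1 + 179)
v = 86.5167 uM/s

86.5167 uM/s


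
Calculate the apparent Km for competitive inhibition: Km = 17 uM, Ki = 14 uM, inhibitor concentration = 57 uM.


Km_app = Km * (1 + [I]/Ki)
Km_app = 17 * (1 + 57/14)
Km_app = 86.2143 uM

86.2143 uM


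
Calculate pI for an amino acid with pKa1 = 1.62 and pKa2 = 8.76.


pI = (pKa1 + pKa2) / 2
pI = (1.62 + 8.76) / 2
pI = 5.19

5.19


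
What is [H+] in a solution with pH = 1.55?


[H+] = 10^(-pH)
[H+] = 10^(-1.55)
[H+] = 0.0282 M

0.0282 M


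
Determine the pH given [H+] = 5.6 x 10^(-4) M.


pH = -log10([H+])
pH = -log10(5.6 x 10^(-4))
pH = 3.2518

3.2518


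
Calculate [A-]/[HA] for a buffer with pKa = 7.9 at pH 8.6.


[A-]/[HA] = 10^(pH - pKa)
= 10^(8.6 - 7.9)
= 5.0119

5.0119


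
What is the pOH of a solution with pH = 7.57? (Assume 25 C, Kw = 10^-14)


pOH = 14 - pH
pOH = 14 - 7.57
pOH = 6.43

6.43


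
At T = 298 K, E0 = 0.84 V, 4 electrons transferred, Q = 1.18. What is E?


E = E0 - (RT/nF) * ln(Q)
E = 0.84 - (8.314 * 298 / (4 * 96485)) * ln(1.18)
E = 0.8389 V

0.8389 V


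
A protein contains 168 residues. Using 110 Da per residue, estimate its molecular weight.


MW = n_residues * 110 Da
MW = 168 * 110
MW = 18480 Da

18480 Da


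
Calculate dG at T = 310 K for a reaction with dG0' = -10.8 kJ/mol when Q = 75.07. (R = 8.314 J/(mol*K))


dG = dG0' + RT * ln(Q) / 1000
dG = -10.8 + 8.314 * 310 * ln(75.07) / 1000
dG = 0.33 kJ/mol

0.33 kJ/mol


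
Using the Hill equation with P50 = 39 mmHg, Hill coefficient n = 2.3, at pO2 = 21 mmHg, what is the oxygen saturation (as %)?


Y = pO2^n / (P50^n + pO2^n)
Y = 21^2.3 / (39^2.3 + 21^2.3)
Y = 19.41%

19.41%


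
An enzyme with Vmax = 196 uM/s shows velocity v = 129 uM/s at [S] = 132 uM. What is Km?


Km = [S] * (Vmax - v) / v
Km = 132 * (196 - 129) / 129
Km = 68.5581 uM

68.5581 uM


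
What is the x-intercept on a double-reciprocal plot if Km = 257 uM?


x-intercept = -1/Km
= -1/257
= -0.0039 1/uM

-0.0039 1/uM


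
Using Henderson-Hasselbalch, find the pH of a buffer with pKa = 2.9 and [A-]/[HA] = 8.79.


pH = pKa + log10([A-]/[HA])
pH = 2.9 + log10(8.79)
pH = 3.844

3.844


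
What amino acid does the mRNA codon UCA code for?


Standard genetic code lookup.
Codon UCA -> Ser

Ser


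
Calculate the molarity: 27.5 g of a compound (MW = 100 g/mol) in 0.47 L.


C = (mass / MW) / volume
C = (27.5 / 100) / 0.47
C = 0.5851 M

0.5851 M


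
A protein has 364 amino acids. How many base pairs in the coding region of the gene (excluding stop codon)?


Each amino acid = 1 codon = 3 bp
bp = 364 * 3 = 1092 bp

1092 bp


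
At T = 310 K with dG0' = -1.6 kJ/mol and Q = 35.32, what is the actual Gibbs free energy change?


dG = dG0' + RT * ln(Q) / 1000
dG = -1.6 + 8.314 * 310 * ln(35.32) / 1000
dG = 7.5868 kJ/mol

7.5868 kJ/mol


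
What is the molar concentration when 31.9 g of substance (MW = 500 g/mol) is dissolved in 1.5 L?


C = (mass / MW) / volume
C = (31.9 / 500) / 1.5
C = 0.0425 M

0.0425 M


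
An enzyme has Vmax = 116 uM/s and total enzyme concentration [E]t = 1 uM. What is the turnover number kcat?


kcat = Vmax / [E]t
kcat = 116 / 1
kcat = 116.0 s^-1

116.0 s^-1


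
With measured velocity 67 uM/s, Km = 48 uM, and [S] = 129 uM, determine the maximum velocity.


Vmax = v * (Km + [S]) / [S]
Vmax = 67 * (48 + 129) / 129
Vmax = 91.9302 uM/s

91.9302 uM/s


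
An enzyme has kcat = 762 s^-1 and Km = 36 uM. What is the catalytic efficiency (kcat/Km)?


Catalytic efficiency = kcat / Km
= 762 / 36
= 21.1667 uM^-1*s^-1

21.1667 uM^-1*s^-1


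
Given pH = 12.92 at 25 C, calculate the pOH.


pOH = 14 - pH
pOH = 14 - 12.92
pOH = 1.08

1.08


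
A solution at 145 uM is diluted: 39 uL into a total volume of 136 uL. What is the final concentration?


C2 = C1 * V1 / V2
C2 = 145 * 39 / 136
C2 = 41.5809 uM

41.5809 uM


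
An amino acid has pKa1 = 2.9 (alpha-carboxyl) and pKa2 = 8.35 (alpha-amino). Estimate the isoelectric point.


pI = (pKa1 + pKa2) / 2
pI = (2.9 + 8.35) / 2
pI = 5.625

5.625


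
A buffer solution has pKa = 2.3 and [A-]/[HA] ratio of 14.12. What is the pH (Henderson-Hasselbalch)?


pH = pKa + log10([A-]/[HA])
pH = 2.3 + log10(14.12)
pH = 3.4498

3.4498


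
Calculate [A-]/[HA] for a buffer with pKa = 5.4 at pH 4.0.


[A-]/[HA] = 10^(pH - pKa)
= 10^(4.0 - 5.4)
= 0.0398

0.0398


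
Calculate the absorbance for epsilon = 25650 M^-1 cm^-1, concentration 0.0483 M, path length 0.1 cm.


A = epsilon * c * l
A = 25650 * 0.0483 * 0.1
A = 123.8895

123.8895


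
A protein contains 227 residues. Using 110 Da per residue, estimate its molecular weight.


MW = n_residues * 110 Da
MW = 227 * 110
MW = 24970 Da

24970 Da


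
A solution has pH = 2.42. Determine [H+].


[H+] = 10^(-pH)
[H+] = 10^(-2.42)
[H+] = 0.0038 M

0.0038 M


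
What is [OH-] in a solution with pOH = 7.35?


[OH-] = 10^(-pOH)
[OH-] = 10^(-7.35)
[OH-] = 4.467e-08 M

4.467e-08 M


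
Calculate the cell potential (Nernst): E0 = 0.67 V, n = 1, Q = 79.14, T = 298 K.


E = E0 - (RT/nF) * ln(Q)
E = 0.67 - (8.314 * 298 / (1 * 96485)) * ln(79.14)
E = 0.5578 V

0.5578 V


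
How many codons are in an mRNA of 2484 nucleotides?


codons = nucleotides / 3
codons = 2484 / 3 = 828

828


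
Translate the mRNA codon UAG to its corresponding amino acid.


Standard genetic code lookup.
Codon UAG -> Stop

Stop


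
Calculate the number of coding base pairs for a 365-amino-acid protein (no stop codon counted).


Each amino acid = 1 codon = 3 bp
bp = 365 * 3 = 1095 bp

1095 bp


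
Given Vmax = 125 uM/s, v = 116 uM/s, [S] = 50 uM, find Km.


Km = [S] * (Vmax - v) / v
Km = 50 * (125 - 116) / 116
Km = 3.8793 uM

3.8793 uM


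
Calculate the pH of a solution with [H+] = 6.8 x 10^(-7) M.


pH = -log10([H+])
pH = -log10(6.8 x 10^(-7))
pH = 6.1675

6.1675


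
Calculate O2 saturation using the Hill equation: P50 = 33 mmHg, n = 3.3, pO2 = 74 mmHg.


Y = pO2^n / (P50^n + pO2^n)
Y = 74^3.3 / (33^3.3 + 74^3.3)
Y = 93.49%

93.49%


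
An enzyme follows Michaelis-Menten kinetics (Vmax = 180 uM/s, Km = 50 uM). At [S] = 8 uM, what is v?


v = Vmax * [S] / (Km + [S])
v = 180 * 8 / (50 + 8)
v = 24.8276 uM/s

24.8276 uM/s


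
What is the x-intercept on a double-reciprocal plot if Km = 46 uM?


x-intercept = -1/Km
= -1/46
= -0.0217 1/uM

-0.0217 1/uM


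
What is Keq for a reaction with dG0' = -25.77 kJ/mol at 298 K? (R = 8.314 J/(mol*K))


Keq = exp(-dG0 * 1000 / (R * T))
Keq = exp(-(-25.77) * 1000 / (8.314 * 298))
Keq = 32902.7741

32902.7741


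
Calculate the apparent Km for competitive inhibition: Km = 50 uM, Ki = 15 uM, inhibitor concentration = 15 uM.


Km_app = Km * (1 + [I]/Ki)
Km_app = 50 * (1 + 15/15)
Km_app = 100.0 uM

100.0 uM


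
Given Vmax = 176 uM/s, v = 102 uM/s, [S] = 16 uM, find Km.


Km = [S] * (Vmax - v) / v
Km = 16 * (176 - 102) / 102
Km = 11.6078 uM

11.6078 uM


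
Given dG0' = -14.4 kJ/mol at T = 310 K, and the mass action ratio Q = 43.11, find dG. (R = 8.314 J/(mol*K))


dG = dG0' + RT * ln(Q) / 1000
dG = -14.4 + 8.314 * 310 * ln(43.11) / 1000
dG = -4.6995 kJ/mol

-4.6995 kJ/mol


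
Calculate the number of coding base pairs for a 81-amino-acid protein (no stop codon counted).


Each amino acid = 1 codon = 3 bp
bp = 81 * 3 = 243 bp

243 bp


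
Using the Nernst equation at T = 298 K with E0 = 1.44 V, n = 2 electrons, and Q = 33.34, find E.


E = E0 - (RT/nF) * ln(Q)
E = 1.44 - (8.314 * 298 / (2 * 96485)) * ln(33.34)
E = 1.395 V

1.395 V


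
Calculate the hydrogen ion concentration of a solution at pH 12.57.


[H+] = 10^(-pH)
[H+] = 10^(-12.57)
[H+] = 2.692e-13 M

2.692e-13 M


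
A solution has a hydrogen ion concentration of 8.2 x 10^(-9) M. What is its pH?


pH = -log10([H+])
pH = -log10(8.2 x 10^(-9))
pH = 8.0862

8.0862


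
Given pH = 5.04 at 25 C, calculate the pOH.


pOH = 14 - pH
pOH = 14 - 5.04
pOH = 8.96

8.96


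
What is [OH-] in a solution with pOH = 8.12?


[OH-] = 10^(-pOH)
[OH-] = 10^(-8.12)
[OH-] = 7.586e-09 M

7.586e-09 M


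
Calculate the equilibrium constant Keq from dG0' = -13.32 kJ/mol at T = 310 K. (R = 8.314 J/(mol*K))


Keq = exp(-dG0 * 1000 / (R * T))
Keq = exp(-(-13.32) * 1000 / (8.314 * 310))
Keq = 175.5843

175.5843


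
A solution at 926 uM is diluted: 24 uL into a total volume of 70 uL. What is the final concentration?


C2 = C1 * V1 / V2
C2 = 926 * 24 / 70
C2 = 317.4857 uM

317.4857 uM


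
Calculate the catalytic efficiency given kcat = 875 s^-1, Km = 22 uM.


Catalytic efficiency = kcat / Km
= 875 / 22
= 39.7727 uM^-1*s^-1

39.7727 uM^-1*s^-1


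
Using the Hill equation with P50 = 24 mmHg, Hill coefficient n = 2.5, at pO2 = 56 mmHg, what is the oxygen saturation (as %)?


Y = pO2^n / (P50^n + pO2^n)
Y = 56^2.5 / (24^2.5 + 56^2.5)
Y = 89.27%

89.27%


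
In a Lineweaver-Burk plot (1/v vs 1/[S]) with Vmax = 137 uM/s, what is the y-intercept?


y-intercept = 1/Vmax
= 1/137
= 0.0073 s/uM

0.0073 s/uM


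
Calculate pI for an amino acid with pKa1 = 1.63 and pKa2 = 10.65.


pI = (pKa1 + pKa2) / 2
pI = (1.63 + 10.65) / 2
pI = 6.14

6.14


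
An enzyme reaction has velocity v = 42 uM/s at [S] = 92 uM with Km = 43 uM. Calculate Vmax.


Vmax = v * (Km + [S]) / [S]
Vmax = 42 * (43 + 92) / 92
Vmax = 61.6304 uM/s

61.6304 uM/s


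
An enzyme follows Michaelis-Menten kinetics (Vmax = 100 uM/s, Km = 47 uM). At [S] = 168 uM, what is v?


v = Vmax * [S] / (Km + [S])
v = 100 * 168 / (47 + 168)
v = 78.1395 uM/s

78.1395 uM/s


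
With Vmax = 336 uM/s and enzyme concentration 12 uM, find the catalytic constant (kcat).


kcat = Vmax / [E]t
kcat = 336 / 12
kcat = 28.0 s^-1

28.0 s^-1


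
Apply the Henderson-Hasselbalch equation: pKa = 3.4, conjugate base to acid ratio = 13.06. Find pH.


pH = pKa + log10([A-]/[HA])
pH = 3.4 + log10(13.06)
pH = 4.5159

4.5159


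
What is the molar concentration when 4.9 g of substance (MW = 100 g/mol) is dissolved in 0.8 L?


C = (mass / MW) / volume
C = (4.9 / 100) / 0.8
C = 0.0612 M

0.0612 M


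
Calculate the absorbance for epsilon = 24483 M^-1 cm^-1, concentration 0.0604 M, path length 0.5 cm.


A = epsilon * c * l
A = 24483 * 0.0604 * 0.5
A = 739.3866

739.3866


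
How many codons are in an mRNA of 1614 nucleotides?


codons = nucleotides / 3
codons = 1614 / 3 = 538

538


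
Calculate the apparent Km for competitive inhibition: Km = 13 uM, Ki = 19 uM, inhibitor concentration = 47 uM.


Km_app = Km * (1 + [I]/Ki)
Km_app = 13 * (1 + 47/19)
Km_app = 45.1579 uM

45.1579 uM


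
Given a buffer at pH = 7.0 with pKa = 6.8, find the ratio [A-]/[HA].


[A-]/[HA] = 10^(pH - pKa)
= 10^(7.0 - 6.8)
= 1.5849

1.5849


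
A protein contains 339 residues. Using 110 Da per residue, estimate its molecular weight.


MW = n_residues * 110 Da
MW = 339 * 110
MW = 37290 Da

37290 Da


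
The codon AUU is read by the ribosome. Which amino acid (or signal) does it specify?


Standard genetic code lookup.
Codon AUU -> Ile

Ile


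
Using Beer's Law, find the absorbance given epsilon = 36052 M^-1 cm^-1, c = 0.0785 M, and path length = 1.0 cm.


A = epsilon * c * l
A = 36052 * 0.0785 * 1.0
A = 2830.082

2830.082


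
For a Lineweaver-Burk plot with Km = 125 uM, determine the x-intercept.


x-intercept = -1/Km
= -1/125
= -0.008 1/uM

-0.008 1/uM


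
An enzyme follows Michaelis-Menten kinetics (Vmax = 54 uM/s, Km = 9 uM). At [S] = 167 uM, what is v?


v = Vmax * [S] / (Km + [S])
v = 54 * 167 / (9 + 167)
v = 51.2386 uM/s

51.2386 uM/s


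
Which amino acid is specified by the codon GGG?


Standard genetic code lookup.
Codon GGG -> Gly

Gly


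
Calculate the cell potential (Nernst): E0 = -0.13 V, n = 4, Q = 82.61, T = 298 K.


E = E0 - (RT/nF) * ln(Q)
E = -0.13 - (8.314 * 298 / (4 * 96485)) * ln(82.61)
E = -0.1583 V

-0.1583 V


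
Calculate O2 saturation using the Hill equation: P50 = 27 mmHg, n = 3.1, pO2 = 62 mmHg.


Y = pO2^n / (P50^n + pO2^n)
Y = 62^3.1 / (27^3.1 + 62^3.1)
Y = 92.94%

92.94%


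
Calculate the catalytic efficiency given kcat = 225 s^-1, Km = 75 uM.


Catalytic efficiency = kcat / Km
= 225 / 75
= 3.0 uM^-1*s^-1

3.0 uM^-1*s^-1


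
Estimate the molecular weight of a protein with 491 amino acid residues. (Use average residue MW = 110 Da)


MW = n_residues * 110 Da
MW = 491 * 110
MW = 54010 Da

54010 Da


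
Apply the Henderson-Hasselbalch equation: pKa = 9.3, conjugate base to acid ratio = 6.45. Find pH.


pH = pKa + log10([A-]/[HA])
pH = 9.3 + log10(6.45)
pH = 10.1096

10.1096


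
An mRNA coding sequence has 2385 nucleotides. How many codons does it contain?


codons = nucleotides / 3
codons = 2385 / 3 = 795

795


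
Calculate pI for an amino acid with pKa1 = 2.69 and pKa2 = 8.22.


pI = (pKa1 + pKa2) / 2
pI = (2.69 + 8.22) / 2
pI = 5.455

5.455


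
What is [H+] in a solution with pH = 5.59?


[H+] = 10^(-pH)
[H+] = 10^(-5.59)
[H+] = 2.570e-06 M

2.570e-06 M


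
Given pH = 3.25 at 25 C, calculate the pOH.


pOH = 14 - pH
pOH = 14 - 3.25
pOH = 10.75

10.75


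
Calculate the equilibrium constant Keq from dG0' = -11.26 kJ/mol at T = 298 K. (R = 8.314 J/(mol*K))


Keq = exp(-dG0 * 1000 / (R * T))
Keq = exp(-(-11.26) * 1000 / (8.314 * 298))
Keq = 94.139

94.139


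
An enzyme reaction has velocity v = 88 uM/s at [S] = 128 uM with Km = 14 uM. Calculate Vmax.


Vmax = v * (Km + [S]) / [S]
Vmax = 88 * (14 + 128) / 128
Vmax = 97.625 uM/s

97.625 uM/s


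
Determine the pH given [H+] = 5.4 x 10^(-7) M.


pH = -log10([H+])
pH = -log10(5.4 x 10^(-7))
pH = 6.2676

6.2676


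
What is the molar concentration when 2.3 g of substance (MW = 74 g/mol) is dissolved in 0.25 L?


C = (mass / MW) / volume
C = (2.3 / 74) / 0.25
C = 0.1243 M

0.1243 M


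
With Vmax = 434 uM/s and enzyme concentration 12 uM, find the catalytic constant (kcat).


kcat = Vmax / [E]t
kcat = 434 / 12
kcat = 36.1667 s^-1

36.1667 s^-1


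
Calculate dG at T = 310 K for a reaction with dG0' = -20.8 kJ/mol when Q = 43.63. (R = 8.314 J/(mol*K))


dG = dG0' + RT * ln(Q) / 1000
dG = -20.8 + 8.314 * 310 * ln(43.63) / 1000
dG = -11.0686 kJ/mol

-11.0686 kJ/mol


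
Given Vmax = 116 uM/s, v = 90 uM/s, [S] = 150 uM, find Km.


Km = [S] * (Vmax - v) / v
Km = 150 * (116 - 90) / 90
Km = 43.3333 uM

43.3333 uM


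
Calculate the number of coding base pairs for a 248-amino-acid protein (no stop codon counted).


Each amino acid = 1 codon = 3 bp
bp = 248 * 3 = 744 bp

744 bp


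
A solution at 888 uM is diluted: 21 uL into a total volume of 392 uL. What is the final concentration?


C2 = C1 * V1 / V2
C2 = 888 * 21 / 392
C2 = 47.5714 uM

47.5714 uM


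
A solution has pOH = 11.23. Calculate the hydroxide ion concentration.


[OH-] = 10^(-pOH)
[OH-] = 10^(-11.23)
[OH-] = 5.888e-12 M

5.888e-12 M


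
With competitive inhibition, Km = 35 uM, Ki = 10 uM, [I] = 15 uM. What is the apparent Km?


Km_app = Km * (1 + [I]/Ki)
Km_app = 35 * (1 + 15/10)
Km_app = 87.5 uM

87.5 uM


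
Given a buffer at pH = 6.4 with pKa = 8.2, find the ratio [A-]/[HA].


[A-]/[HA] = 10^(pH - pKa)
= 10^(6.4 - 8.2)
= 0.0158

0.0158


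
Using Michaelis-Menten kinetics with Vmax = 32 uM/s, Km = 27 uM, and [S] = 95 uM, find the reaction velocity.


v = Vmax * [S] / (Km + [S])
v = 32 * 95 / (27 + 95)
v = 24.918 uM/s

24.918 uM/s


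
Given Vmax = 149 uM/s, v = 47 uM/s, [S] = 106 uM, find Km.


Km = [S] * (Vmax - v) / v
Km = 106 * (149 - 47) / 47
Km = 230.0426 uM

230.0426 uM


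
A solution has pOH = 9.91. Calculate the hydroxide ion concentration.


[OH-] = 10^(-pOH)
[OH-] = 10^(-9.91)
[OH-] = 1.230e-10 M

1.230e-10 M


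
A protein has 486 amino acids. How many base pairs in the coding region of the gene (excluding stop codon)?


Each amino acid = 1 codon = 3 bp
bp = 486 * 3 = 1458 bp

1458 bp


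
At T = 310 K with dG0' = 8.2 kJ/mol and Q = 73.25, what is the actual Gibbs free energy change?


dG = dG0' + RT * ln(Q) / 1000
dG = 8.2 + 8.314 * 310 * ln(73.25) / 1000
dG = 19.2668 kJ/mol

19.2668 kJ/mol


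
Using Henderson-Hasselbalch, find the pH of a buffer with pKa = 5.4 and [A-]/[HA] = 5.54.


pH = pKa + log10([A-]/[HA])
pH = 5.4 + log10(5.54)
pH = 6.1435

6.1435


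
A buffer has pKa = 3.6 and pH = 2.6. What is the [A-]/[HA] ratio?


[A-]/[HA] = 10^(pH - pKa)
= 10^(2.6 - 3.6)
= 0.1

0.1


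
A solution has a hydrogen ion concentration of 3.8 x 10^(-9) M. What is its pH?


pH = -log10([H+])
pH = -log10(3.8 x 10^(-9))
pH = 8.4202

8.4202


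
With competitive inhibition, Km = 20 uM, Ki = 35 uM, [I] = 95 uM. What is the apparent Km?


Km_app = Km * (1 + [I]/Ki)
Km_app = 20 * (1 + 95/35)
Km_app = 74.2857 uM

74.2857 uM


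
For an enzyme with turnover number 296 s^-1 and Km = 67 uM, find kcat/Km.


Catalytic efficiency = kcat / Km
= 296 / 67
= 4.4179 uM^-1*s^-1

4.4179 uM^-1*s^-1


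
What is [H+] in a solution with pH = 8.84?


[H+] = 10^(-pH)
[H+] = 10^(-8.84)
[H+] = 1.445e-09 M

1.445e-09 M


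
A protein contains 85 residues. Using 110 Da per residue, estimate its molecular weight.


MW = n_residues * 110 Da
MW = 85 * 110
MW = 9350 Da

9350 Da


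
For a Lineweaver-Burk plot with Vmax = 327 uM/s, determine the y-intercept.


y-intercept = 1/Vmax
= 1/327
= 0.0031 s/uM

0.0031 s/uM


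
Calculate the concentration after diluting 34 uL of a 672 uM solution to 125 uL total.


C2 = C1 * V1 / V2
C2 = 672 * 34 / 125
C2 = 182.784 uM

182.784 uM


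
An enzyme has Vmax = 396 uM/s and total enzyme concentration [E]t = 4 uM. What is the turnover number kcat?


kcat = Vmax / [E]t
kcat = 396 / 4
kcat = 99.0 s^-1

99.0 s^-1


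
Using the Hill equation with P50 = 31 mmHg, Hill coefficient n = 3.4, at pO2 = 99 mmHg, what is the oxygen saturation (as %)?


Y = pO2^n / (P50^n + pO2^n)
Y = 99^3.4 / (31^3.4 + 99^3.4)
Y = 98.11%

98.11%


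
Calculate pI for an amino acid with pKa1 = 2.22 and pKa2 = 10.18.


pI = (pKa1 + pKa2) / 2
pI = (2.22 + 10.18) / 2
pI = 6.2

6.2


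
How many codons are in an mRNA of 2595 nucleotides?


codons = nucleotides / 3
codons = 2595 / 3 = 865

865
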